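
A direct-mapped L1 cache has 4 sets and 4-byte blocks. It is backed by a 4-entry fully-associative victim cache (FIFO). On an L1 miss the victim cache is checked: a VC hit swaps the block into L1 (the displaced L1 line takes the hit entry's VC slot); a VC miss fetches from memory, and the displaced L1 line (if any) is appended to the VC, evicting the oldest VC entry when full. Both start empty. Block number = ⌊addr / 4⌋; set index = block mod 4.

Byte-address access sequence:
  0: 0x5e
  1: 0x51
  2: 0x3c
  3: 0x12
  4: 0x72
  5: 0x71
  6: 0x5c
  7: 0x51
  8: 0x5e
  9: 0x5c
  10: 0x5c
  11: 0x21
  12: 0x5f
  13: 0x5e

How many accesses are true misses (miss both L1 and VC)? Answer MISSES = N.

0: 0x5e (blk 23, set 3) → MISS  vc=[]
1: 0x51 (blk 20, set 0) → MISS  vc=[]
2: 0x3c (blk 15, set 3) → MISS  vc=[23]
3: 0x12 (blk 4, set 0) → MISS  vc=[23, 20]
4: 0x72 (blk 28, set 0) → MISS  vc=[23, 20, 4]
5: 0x71 (blk 28, set 0) → L1-HIT  vc=[23, 20, 4]
6: 0x5c (blk 23, set 3) → VC-HIT  vc=[15, 20, 4]
7: 0x51 (blk 20, set 0) → VC-HIT  vc=[15, 28, 4]
8: 0x5e (blk 23, set 3) → L1-HIT  vc=[15, 28, 4]
9: 0x5c (blk 23, set 3) → L1-HIT  vc=[15, 28, 4]
10: 0x5c (blk 23, set 3) → L1-HIT  vc=[15, 28, 4]
11: 0x21 (blk 8, set 0) → MISS  vc=[15, 28, 4, 20]
12: 0x5f (blk 23, set 3) → L1-HIT  vc=[15, 28, 4, 20]
13: 0x5e (blk 23, set 3) → L1-HIT  vc=[15, 28, 4, 20]

MISSES = 6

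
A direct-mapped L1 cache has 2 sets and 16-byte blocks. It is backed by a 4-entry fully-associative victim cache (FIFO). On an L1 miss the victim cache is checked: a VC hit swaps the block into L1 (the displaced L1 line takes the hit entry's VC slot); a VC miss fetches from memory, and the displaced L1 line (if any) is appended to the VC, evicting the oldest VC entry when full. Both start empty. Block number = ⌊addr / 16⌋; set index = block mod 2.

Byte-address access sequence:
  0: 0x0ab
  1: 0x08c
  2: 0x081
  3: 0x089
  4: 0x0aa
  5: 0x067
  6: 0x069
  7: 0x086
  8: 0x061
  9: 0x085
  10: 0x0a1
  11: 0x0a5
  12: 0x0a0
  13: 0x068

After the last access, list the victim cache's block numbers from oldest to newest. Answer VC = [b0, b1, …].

VC = [10, 8]

  [0] addr=0xab blk=10 s=0: MISS | VC []
  [1] addr=0x8c blk=8 s=0: MISS | VC [10]
  [2] addr=0x81 blk=8 s=0: L1-HIT | VC [10]
  [3] addr=0x89 blk=8 s=0: L1-HIT | VC [10]
  [4] addr=0xaa blk=10 s=0: VC-HIT | VC [8]
  [5] addr=0x67 blk=6 s=0: MISS | VC [8, 10]
  [6] addr=0x69 blk=6 s=0: L1-HIT | VC [8, 10]
  [7] addr=0x86 blk=8 s=0: VC-HIT | VC [6, 10]
  [8] addr=0x61 blk=6 s=0: VC-HIT | VC [8, 10]
  [9] addr=0x85 blk=8 s=0: VC-HIT | VC [6, 10]
  [10] addr=0xa1 blk=10 s=0: VC-HIT | VC [6, 8]
  [11] addr=0xa5 blk=10 s=0: L1-HIT | VC [6, 8]
  [12] addr=0xa0 blk=10 s=0: L1-HIT | VC [6, 8]
  [13] addr=0x68 blk=6 s=0: VC-HIT | VC [10, 8]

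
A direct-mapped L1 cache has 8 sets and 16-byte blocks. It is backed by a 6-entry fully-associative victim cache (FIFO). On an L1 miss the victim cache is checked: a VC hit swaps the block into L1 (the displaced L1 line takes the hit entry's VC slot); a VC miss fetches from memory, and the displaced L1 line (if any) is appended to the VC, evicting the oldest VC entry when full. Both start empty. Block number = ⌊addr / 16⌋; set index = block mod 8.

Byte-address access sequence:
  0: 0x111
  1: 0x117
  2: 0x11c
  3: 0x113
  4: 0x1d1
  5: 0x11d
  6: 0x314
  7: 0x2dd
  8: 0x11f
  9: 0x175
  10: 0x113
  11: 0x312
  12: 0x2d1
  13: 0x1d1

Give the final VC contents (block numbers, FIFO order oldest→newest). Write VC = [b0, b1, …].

#0 0x111→b17/s1 MISS; vc=[]
#1 0x117→b17/s1 L1-HIT; vc=[]
#2 0x11c→b17/s1 L1-HIT; vc=[]
#3 0x113→b17/s1 L1-HIT; vc=[]
#4 0x1d1→b29/s5 MISS; vc=[]
#5 0x11d→b17/s1 L1-HIT; vc=[]
#6 0x314→b49/s1 MISS; vc=[17]
#7 0x2dd→b45/s5 MISS; vc=[17,29]
#8 0x11f→b17/s1 VC-HIT; vc=[49,29]
#9 0x175→b23/s7 MISS; vc=[49,29]
#10 0x113→b17/s1 L1-HIT; vc=[49,29]
#11 0x312→b49/s1 VC-HIT; vc=[17,29]
#12 0x2d1→b45/s5 L1-HIT; vc=[17,29]
#13 0x1d1→b29/s5 VC-HIT; vc=[17,45]

VC = [17, 45]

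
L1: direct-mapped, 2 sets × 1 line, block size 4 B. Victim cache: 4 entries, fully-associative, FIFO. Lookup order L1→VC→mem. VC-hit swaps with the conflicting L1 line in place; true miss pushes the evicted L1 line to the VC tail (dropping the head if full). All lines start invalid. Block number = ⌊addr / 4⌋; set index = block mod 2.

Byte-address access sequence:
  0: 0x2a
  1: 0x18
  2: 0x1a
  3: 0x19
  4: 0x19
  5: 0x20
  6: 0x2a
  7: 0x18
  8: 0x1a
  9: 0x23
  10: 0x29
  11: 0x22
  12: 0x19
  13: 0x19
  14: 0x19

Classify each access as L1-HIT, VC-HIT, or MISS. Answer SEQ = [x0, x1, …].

SEQ = [MISS, MISS, L1-HIT, L1-HIT, L1-HIT, MISS, VC-HIT, VC-HIT, L1-HIT, VC-HIT, VC-HIT, VC-HIT, VC-HIT, L1-HIT, L1-HIT]

#0 0x2a→b10/s0 MISS; vc=[]
#1 0x18→b6/s0 MISS; vc=[10]
#2 0x1a→b6/s0 L1-HIT; vc=[10]
#3 0x19→b6/s0 L1-HIT; vc=[10]
#4 0x19→b6/s0 L1-HIT; vc=[10]
#5 0x20→b8/s0 MISS; vc=[10,6]
#6 0x2a→b10/s0 VC-HIT; vc=[8,6]
#7 0x18→b6/s0 VC-HIT; vc=[8,10]
#8 0x1a→b6/s0 L1-HIT; vc=[8,10]
#9 0x23→b8/s0 VC-HIT; vc=[6,10]
#10 0x29→b10/s0 VC-HIT; vc=[6,8]
#11 0x22→b8/s0 VC-HIT; vc=[6,10]
#12 0x19→b6/s0 VC-HIT; vc=[8,10]
#13 0x19→b6/s0 L1-HIT; vc=[8,10]
#14 0x19→b6/s0 L1-HIT; vc=[8,10]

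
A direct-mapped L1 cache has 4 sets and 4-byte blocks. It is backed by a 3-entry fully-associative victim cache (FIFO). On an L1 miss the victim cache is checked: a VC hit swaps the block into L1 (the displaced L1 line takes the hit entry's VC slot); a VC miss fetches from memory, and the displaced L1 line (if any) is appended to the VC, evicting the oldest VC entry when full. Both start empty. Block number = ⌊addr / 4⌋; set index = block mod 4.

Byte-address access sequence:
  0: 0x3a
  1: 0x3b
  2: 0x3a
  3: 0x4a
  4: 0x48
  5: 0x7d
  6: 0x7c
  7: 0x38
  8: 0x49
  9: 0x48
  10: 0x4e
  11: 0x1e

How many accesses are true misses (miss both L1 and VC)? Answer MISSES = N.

MISSES = 5

  [0] addr=0x3a blk=14 s=2: MISS | VC []
  [1] addr=0x3b blk=14 s=2: L1-HIT | VC []
  [2] addr=0x3a blk=14 s=2: L1-HIT | VC []
  [3] addr=0x4a blk=18 s=2: MISS | VC [14]
  [4] addr=0x48 blk=18 s=2: L1-HIT | VC [14]
  [5] addr=0x7d blk=31 s=3: MISS | VC [14]
  [6] addr=0x7c blk=31 s=3: L1-HIT | VC [14]
  [7] addr=0x38 blk=14 s=2: VC-HIT | VC [18]
  [8] addr=0x49 blk=18 s=2: VC-HIT | VC [14]
  [9] addr=0x48 blk=18 s=2: L1-HIT | VC [14]
  [10] addr=0x4e blk=19 s=3: MISS | VC [14, 31]
  [11] addr=0x1e blk=7 s=3: MISS | VC [14, 31, 19]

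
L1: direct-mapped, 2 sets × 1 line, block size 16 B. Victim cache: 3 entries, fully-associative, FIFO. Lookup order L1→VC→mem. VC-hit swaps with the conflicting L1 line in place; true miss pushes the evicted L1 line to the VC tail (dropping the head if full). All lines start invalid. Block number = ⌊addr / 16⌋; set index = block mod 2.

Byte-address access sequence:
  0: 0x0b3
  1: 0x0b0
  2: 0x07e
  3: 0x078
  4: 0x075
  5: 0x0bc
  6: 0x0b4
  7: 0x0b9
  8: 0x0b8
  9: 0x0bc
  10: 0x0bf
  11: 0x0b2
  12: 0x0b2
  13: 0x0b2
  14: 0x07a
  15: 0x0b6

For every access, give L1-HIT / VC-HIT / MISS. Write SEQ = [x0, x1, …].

0: 0xb3 (blk 11, set 1) → MISS  vc=[]
1: 0xb0 (blk 11, set 1) → L1-HIT  vc=[]
2: 0x7e (blk 7, set 1) → MISS  vc=[11]
3: 0x78 (blk 7, set 1) → L1-HIT  vc=[11]
4: 0x75 (blk 7, set 1) → L1-HIT  vc=[11]
5: 0xbc (blk 11, set 1) → VC-HIT  vc=[7]
6: 0xb4 (blk 11, set 1) → L1-HIT  vc=[7]
7: 0xb9 (blk 11, set 1) → L1-HIT  vc=[7]
8: 0xb8 (blk 11, set 1) → L1-HIT  vc=[7]
9: 0xbc (blk 11, set 1) → L1-HIT  vc=[7]
10: 0xbf (blk 11, set 1) → L1-HIT  vc=[7]
11: 0xb2 (blk 11, set 1) → L1-HIT  vc=[7]
12: 0xb2 (blk 11, set 1) → L1-HIT  vc=[7]
13: 0xb2 (blk 11, set 1) → L1-HIT  vc=[7]
14: 0x7a (blk 7, set 1) → VC-HIT  vc=[11]
15: 0xb6 (blk 11, set 1) → VC-HIT  vc=[7]

SEQ = [MISS, L1-HIT, MISS, L1-HIT, L1-HIT, VC-HIT, L1-HIT, L1-HIT, L1-HIT, L1-HIT, L1-HIT, L1-HIT, L1-HIT, L1-HIT, VC-HIT, VC-HIT]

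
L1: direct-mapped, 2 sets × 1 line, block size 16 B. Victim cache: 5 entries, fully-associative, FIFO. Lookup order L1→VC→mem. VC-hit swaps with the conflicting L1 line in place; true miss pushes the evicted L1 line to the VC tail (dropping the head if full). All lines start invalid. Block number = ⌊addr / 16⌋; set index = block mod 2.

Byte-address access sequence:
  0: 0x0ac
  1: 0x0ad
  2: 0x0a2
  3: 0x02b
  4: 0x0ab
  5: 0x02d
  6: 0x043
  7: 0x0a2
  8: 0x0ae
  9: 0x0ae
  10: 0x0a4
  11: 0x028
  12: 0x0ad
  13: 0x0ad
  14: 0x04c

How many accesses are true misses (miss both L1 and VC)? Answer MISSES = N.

MISSES = 3

#0 0xac→b10/s0 MISS; vc=[]
#1 0xad→b10/s0 L1-HIT; vc=[]
#2 0xa2→b10/s0 L1-HIT; vc=[]
#3 0x2b→b2/s0 MISS; vc=[10]
#4 0xab→b10/s0 VC-HIT; vc=[2]
#5 0x2d→b2/s0 VC-HIT; vc=[10]
#6 0x43→b4/s0 MISS; vc=[10,2]
#7 0xa2→b10/s0 VC-HIT; vc=[4,2]
#8 0xae→b10/s0 L1-HIT; vc=[4,2]
#9 0xae→b10/s0 L1-HIT; vc=[4,2]
#10 0xa4→b10/s0 L1-HIT; vc=[4,2]
#11 0x28→b2/s0 VC-HIT; vc=[4,10]
#12 0xad→b10/s0 VC-HIT; vc=[4,2]
#13 0xad→b10/s0 L1-HIT; vc=[4,2]
#14 0x4c→b4/s0 VC-HIT; vc=[10,2]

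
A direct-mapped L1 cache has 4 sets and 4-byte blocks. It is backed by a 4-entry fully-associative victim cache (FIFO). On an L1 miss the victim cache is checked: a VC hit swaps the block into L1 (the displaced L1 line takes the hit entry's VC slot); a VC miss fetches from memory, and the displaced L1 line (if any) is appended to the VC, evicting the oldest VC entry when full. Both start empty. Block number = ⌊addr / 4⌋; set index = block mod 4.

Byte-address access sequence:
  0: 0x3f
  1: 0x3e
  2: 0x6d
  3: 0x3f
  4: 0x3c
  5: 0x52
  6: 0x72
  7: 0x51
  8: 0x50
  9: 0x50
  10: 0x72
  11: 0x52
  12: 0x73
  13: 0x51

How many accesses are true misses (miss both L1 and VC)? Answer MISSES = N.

#0 0x3f→b15/s3 MISS; vc=[]
#1 0x3e→b15/s3 L1-HIT; vc=[]
#2 0x6d→b27/s3 MISS; vc=[15]
#3 0x3f→b15/s3 VC-HIT; vc=[27]
#4 0x3c→b15/s3 L1-HIT; vc=[27]
#5 0x52→b20/s0 MISS; vc=[27]
#6 0x72→b28/s0 MISS; vc=[27,20]
#7 0x51→b20/s0 VC-HIT; vc=[27,28]
#8 0x50→b20/s0 L1-HIT; vc=[27,28]
#9 0x50→b20/s0 L1-HIT; vc=[27,28]
#10 0x72→b28/s0 VC-HIT; vc=[27,20]
#11 0x52→b20/s0 VC-HIT; vc=[27,28]
#12 0x73→b28/s0 VC-HIT; vc=[27,20]
#13 0x51→b20/s0 VC-HIT; vc=[27,28]

MISSES = 4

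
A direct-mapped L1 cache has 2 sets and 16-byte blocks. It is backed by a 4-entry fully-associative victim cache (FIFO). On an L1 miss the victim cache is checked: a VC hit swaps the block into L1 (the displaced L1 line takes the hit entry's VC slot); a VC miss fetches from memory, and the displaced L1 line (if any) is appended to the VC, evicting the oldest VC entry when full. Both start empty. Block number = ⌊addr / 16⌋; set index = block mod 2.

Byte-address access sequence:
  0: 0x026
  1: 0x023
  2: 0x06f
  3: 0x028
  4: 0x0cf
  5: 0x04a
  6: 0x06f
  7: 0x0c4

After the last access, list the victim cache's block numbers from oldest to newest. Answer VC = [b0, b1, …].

#0 0x26→b2/s0 MISS; vc=[]
#1 0x23→b2/s0 L1-HIT; vc=[]
#2 0x6f→b6/s0 MISS; vc=[2]
#3 0x28→b2/s0 VC-HIT; vc=[6]
#4 0xcf→b12/s0 MISS; vc=[6,2]
#5 0x4a→b4/s0 MISS; vc=[6,2,12]
#6 0x6f→b6/s0 VC-HIT; vc=[4,2,12]
#7 0xc4→b12/s0 VC-HIT; vc=[4,2,6]

VC = [4, 2, 6]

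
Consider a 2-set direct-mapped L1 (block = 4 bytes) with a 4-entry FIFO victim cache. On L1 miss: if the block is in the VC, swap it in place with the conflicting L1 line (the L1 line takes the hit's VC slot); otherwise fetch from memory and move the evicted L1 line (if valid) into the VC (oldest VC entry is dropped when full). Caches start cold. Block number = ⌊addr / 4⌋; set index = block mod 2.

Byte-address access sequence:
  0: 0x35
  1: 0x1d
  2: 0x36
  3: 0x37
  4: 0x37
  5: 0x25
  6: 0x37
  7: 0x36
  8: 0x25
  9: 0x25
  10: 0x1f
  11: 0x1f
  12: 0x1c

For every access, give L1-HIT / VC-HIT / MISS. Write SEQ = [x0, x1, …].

#0 0x35→b13/s1 MISS; vc=[]
#1 0x1d→b7/s1 MISS; vc=[13]
#2 0x36→b13/s1 VC-HIT; vc=[7]
#3 0x37→b13/s1 L1-HIT; vc=[7]
#4 0x37→b13/s1 L1-HIT; vc=[7]
#5 0x25→b9/s1 MISS; vc=[7,13]
#6 0x37→b13/s1 VC-HIT; vc=[7,9]
#7 0x36→b13/s1 L1-HIT; vc=[7,9]
#8 0x25→b9/s1 VC-HIT; vc=[7,13]
#9 0x25→b9/s1 L1-HIT; vc=[7,13]
#10 0x1f→b7/s1 VC-HIT; vc=[9,13]
#11 0x1f→b7/s1 L1-HIT; vc=[9,13]
#12 0x1c→b7/s1 L1-HIT; vc=[9,13]

SEQ = [MISS, MISS, VC-HIT, L1-HIT, L1-HIT, MISS, VC-HIT, L1-HIT, VC-HIT, L1-HIT, VC-HIT, L1-HIT, L1-HIT]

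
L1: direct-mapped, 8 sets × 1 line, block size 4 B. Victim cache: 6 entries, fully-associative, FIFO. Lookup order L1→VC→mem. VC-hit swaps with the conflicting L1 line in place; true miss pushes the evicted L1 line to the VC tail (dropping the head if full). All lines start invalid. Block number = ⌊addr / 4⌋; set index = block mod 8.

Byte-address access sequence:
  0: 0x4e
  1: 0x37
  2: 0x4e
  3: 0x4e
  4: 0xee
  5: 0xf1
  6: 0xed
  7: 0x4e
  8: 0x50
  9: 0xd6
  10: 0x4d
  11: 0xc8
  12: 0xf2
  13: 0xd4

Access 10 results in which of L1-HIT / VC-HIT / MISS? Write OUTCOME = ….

OUTCOME = L1-HIT

0: 0x4e (blk 19, set 3) → MISS  vc=[]
1: 0x37 (blk 13, set 5) → MISS  vc=[]
2: 0x4e (blk 19, set 3) → L1-HIT  vc=[]
3: 0x4e (blk 19, set 3) → L1-HIT  vc=[]
4: 0xee (blk 59, set 3) → MISS  vc=[19]
5: 0xf1 (blk 60, set 4) → MISS  vc=[19]
6: 0xed (blk 59, set 3) → L1-HIT  vc=[19]
7: 0x4e (blk 19, set 3) → VC-HIT  vc=[59]
8: 0x50 (blk 20, set 4) → MISS  vc=[59, 60]
9: 0xd6 (blk 53, set 5) → MISS  vc=[59, 60, 13]
10: 0x4d (blk 19, set 3) → L1-HIT  vc=[59, 60, 13]
11: 0xc8 (blk 50, set 2) → MISS  vc=[59, 60, 13]
12: 0xf2 (blk 60, set 4) → VC-HIT  vc=[59, 20, 13]
13: 0xd4 (blk 53, set 5) → L1-HIT  vc=[59, 20, 13]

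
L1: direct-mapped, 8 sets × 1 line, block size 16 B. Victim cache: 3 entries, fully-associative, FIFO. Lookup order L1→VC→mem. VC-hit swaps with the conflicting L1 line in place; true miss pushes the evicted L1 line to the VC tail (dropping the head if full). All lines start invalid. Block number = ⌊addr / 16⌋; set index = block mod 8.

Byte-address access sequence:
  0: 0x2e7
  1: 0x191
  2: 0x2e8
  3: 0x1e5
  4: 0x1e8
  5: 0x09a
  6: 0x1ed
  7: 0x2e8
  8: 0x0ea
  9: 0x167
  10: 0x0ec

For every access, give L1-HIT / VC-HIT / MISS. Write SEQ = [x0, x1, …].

  [0] addr=0x2e7 blk=46 s=6: MISS | VC []
  [1] addr=0x191 blk=25 s=1: MISS | VC []
  [2] addr=0x2e8 blk=46 s=6: L1-HIT | VC []
  [3] addr=0x1e5 blk=30 s=6: MISS | VC [46]
  [4] addr=0x1e8 blk=30 s=6: L1-HIT | VC [46]
  [5] addr=0x9a blk=9 s=1: MISS | VC [46, 25]
  [6] addr=0x1ed blk=30 s=6: L1-HIT | VC [46, 25]
  [7] addr=0x2e8 blk=46 s=6: VC-HIT | VC [30, 25]
  [8] addr=0xea blk=14 s=6: MISS | VC [30, 25, 46]
  [9] addr=0x167 blk=22 s=6: MISS | VC [25, 46, 14]
  [10] addr=0xec blk=14 s=6: VC-HIT | VC [25, 46, 22]

SEQ = [MISS, MISS, L1-HIT, MISS, L1-HIT, MISS, L1-HIT, VC-HIT, MISS, MISS, VC-HIT]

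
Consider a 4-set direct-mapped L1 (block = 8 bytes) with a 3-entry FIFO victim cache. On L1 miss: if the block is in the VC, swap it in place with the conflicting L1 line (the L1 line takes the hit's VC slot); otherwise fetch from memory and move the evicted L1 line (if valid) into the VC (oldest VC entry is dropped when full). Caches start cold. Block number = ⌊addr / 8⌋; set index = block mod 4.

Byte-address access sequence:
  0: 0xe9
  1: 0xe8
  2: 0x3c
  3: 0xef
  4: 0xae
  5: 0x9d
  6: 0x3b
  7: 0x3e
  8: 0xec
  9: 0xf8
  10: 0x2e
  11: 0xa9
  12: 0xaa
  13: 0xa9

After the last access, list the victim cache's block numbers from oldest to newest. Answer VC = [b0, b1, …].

VC = [7, 29, 5]

0: 0xe9 (blk 29, set 1) → MISS  vc=[]
1: 0xe8 (blk 29, set 1) → L1-HIT  vc=[]
2: 0x3c (blk 7, set 3) → MISS  vc=[]
3: 0xef (blk 29, set 1) → L1-HIT  vc=[]
4: 0xae (blk 21, set 1) → MISS  vc=[29]
5: 0x9d (blk 19, set 3) → MISS  vc=[29, 7]
6: 0x3b (blk 7, set 3) → VC-HIT  vc=[29, 19]
7: 0x3e (blk 7, set 3) → L1-HIT  vc=[29, 19]
8: 0xec (blk 29, set 1) → VC-HIT  vc=[21, 19]
9: 0xf8 (blk 31, set 3) → MISS  vc=[21, 19, 7]
10: 0x2e (blk 5, set 1) → MISS  vc=[19, 7, 29]
11: 0xa9 (blk 21, set 1) → MISS  vc=[7, 29, 5]
12: 0xaa (blk 21, set 1) → L1-HIT  vc=[7, 29, 5]
13: 0xa9 (blk 21, set 1) → L1-HIT  vc=[7, 29, 5]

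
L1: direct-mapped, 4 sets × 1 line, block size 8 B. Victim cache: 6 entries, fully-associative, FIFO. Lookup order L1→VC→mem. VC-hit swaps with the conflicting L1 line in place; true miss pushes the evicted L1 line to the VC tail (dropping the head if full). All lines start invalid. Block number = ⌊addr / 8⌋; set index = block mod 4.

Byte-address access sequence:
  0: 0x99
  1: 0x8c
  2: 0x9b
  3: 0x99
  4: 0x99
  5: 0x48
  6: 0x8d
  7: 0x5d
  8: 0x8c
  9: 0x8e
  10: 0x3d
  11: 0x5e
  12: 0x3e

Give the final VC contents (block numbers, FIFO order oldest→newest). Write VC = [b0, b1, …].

#0 0x99→b19/s3 MISS; vc=[]
#1 0x8c→b17/s1 MISS; vc=[]
#2 0x9b→b19/s3 L1-HIT; vc=[]
#3 0x99→b19/s3 L1-HIT; vc=[]
#4 0x99→b19/s3 L1-HIT; vc=[]
#5 0x48→b9/s1 MISS; vc=[17]
#6 0x8d→b17/s1 VC-HIT; vc=[9]
#7 0x5d→b11/s3 MISS; vc=[9,19]
#8 0x8c→b17/s1 L1-HIT; vc=[9,19]
#9 0x8e→b17/s1 L1-HIT; vc=[9,19]
#10 0x3d→b7/s3 MISS; vc=[9,19,11]
#11 0x5e→b11/s3 VC-HIT; vc=[9,19,7]
#12 0x3e→b7/s3 VC-HIT; vc=[9,19,11]

VC = [9, 19, 11]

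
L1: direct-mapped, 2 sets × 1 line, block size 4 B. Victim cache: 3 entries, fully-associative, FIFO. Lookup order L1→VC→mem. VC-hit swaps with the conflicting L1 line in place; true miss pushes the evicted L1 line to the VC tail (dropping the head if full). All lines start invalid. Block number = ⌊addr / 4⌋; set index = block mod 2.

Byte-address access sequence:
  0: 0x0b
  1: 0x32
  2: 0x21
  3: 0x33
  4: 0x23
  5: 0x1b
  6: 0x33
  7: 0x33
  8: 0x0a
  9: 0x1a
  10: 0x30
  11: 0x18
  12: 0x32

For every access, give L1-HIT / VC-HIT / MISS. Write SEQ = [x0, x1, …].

SEQ = [MISS, MISS, MISS, VC-HIT, VC-HIT, MISS, VC-HIT, L1-HIT, VC-HIT, VC-HIT, VC-HIT, VC-HIT, VC-HIT]

#0 0xb→b2/s0 MISS; vc=[]
#1 0x32→b12/s0 MISS; vc=[2]
#2 0x21→b8/s0 MISS; vc=[2,12]
#3 0x33→b12/s0 VC-HIT; vc=[2,8]
#4 0x23→b8/s0 VC-HIT; vc=[2,12]
#5 0x1b→b6/s0 MISS; vc=[2,12,8]
#6 0x33→b12/s0 VC-HIT; vc=[2,6,8]
#7 0x33→b12/s0 L1-HIT; vc=[2,6,8]
#8 0xa→b2/s0 VC-HIT; vc=[12,6,8]
#9 0x1a→b6/s0 VC-HIT; vc=[12,2,8]
#10 0x30→b12/s0 VC-HIT; vc=[6,2,8]
#11 0x18→b6/s0 VC-HIT; vc=[12,2,8]
#12 0x32→b12/s0 VC-HIT; vc=[6,2,8]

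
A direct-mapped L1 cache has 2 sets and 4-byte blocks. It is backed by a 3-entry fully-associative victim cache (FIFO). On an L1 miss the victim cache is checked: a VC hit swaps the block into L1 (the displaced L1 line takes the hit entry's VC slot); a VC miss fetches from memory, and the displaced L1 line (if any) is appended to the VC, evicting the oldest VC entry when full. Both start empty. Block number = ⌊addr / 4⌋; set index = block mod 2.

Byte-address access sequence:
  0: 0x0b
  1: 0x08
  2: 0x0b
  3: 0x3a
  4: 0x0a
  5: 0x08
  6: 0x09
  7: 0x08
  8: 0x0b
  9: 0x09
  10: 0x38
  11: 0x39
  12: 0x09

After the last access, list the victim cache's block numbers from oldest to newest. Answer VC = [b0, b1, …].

VC = [14]

0: 0xb (blk 2, set 0) → MISS  vc=[]
1: 0x8 (blk 2, set 0) → L1-HIT  vc=[]
2: 0xb (blk 2, set 0) → L1-HIT  vc=[]
3: 0x3a (blk 14, set 0) → MISS  vc=[2]
4: 0xa (blk 2, set 0) → VC-HIT  vc=[14]
5: 0x8 (blk 2, set 0) → L1-HIT  vc=[14]
6: 0x9 (blk 2, set 0) → L1-HIT  vc=[14]
7: 0x8 (blk 2, set 0) → L1-HIT  vc=[14]
8: 0xb (blk 2, set 0) → L1-HIT  vc=[14]
9: 0x9 (blk 2, set 0) → L1-HIT  vc=[14]
10: 0x38 (blk 14, set 0) → VC-HIT  vc=[2]
11: 0x39 (blk 14, set 0) → L1-HIT  vc=[2]
12: 0x9 (blk 2, set 0) → VC-HIT  vc=[14]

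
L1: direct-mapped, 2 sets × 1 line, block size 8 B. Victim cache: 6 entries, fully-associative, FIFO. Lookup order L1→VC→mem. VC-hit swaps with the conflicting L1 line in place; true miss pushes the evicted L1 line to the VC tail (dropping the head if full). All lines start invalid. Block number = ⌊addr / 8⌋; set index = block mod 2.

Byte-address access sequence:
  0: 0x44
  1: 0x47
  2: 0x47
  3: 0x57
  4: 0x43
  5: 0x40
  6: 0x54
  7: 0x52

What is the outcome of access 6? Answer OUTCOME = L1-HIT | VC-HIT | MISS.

0: 0x44 (blk 8, set 0) → MISS  vc=[]
1: 0x47 (blk 8, set 0) → L1-HIT  vc=[]
2: 0x47 (blk 8, set 0) → L1-HIT  vc=[]
3: 0x57 (blk 10, set 0) → MISS  vc=[8]
4: 0x43 (blk 8, set 0) → VC-HIT  vc=[10]
5: 0x40 (blk 8, set 0) → L1-HIT  vc=[10]
6: 0x54 (blk 10, set 0) → VC-HIT  vc=[8]
7: 0x52 (blk 10, set 0) → L1-HIT  vc=[8]

OUTCOME = VC-HIT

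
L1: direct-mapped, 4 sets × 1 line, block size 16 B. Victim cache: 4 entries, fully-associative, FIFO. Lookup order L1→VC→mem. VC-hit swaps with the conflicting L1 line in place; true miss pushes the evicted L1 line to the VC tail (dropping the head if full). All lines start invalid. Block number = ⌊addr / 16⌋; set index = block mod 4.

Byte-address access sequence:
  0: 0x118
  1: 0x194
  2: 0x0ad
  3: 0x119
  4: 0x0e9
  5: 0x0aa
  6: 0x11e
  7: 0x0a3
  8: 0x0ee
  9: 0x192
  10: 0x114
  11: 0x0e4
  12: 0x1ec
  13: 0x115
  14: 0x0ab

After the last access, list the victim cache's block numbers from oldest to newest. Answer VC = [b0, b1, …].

0: 0x118 (blk 17, set 1) → MISS  vc=[]
1: 0x194 (blk 25, set 1) → MISS  vc=[17]
2: 0xad (blk 10, set 2) → MISS  vc=[17]
3: 0x119 (blk 17, set 1) → VC-HIT  vc=[25]
4: 0xe9 (blk 14, set 2) → MISS  vc=[25, 10]
5: 0xaa (blk 10, set 2) → VC-HIT  vc=[25, 14]
6: 0x11e (blk 17, set 1) → L1-HIT  vc=[25, 14]
7: 0xa3 (blk 10, set 2) → L1-HIT  vc=[25, 14]
8: 0xee (blk 14, set 2) → VC-HIT  vc=[25, 10]
9: 0x192 (blk 25, set 1) → VC-HIT  vc=[17, 10]
10: 0x114 (blk 17, set 1) → VC-HIT  vc=[25, 10]
11: 0xe4 (blk 14, set 2) → L1-HIT  vc=[25, 10]
12: 0x1ec (blk 30, set 2) → MISS  vc=[25, 10, 14]
13: 0x115 (blk 17, set 1) → L1-HIT  vc=[25, 10, 14]
14: 0xab (blk 10, set 2) → VC-HIT  vc=[25, 30, 14]

VC = [25, 30, 14]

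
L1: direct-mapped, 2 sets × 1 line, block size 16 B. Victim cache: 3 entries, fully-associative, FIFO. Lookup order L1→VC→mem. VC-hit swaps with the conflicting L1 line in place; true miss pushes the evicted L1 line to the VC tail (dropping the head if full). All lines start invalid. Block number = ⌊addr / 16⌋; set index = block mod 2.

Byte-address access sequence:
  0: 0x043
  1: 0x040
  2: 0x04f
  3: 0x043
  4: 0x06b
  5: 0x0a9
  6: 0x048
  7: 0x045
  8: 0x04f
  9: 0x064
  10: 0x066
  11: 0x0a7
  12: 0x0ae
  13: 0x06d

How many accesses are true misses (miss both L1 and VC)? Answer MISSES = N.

0: 0x43 (blk 4, set 0) → MISS  vc=[]
1: 0x40 (blk 4, set 0) → L1-HIT  vc=[]
2: 0x4f (blk 4, set 0) → L1-HIT  vc=[]
3: 0x43 (blk 4, set 0) → L1-HIT  vc=[]
4: 0x6b (blk 6, set 0) → MISS  vc=[4]
5: 0xa9 (blk 10, set 0) → MISS  vc=[4, 6]
6: 0x48 (blk 4, set 0) → VC-HIT  vc=[10, 6]
7: 0x45 (blk 4, set 0) → L1-HIT  vc=[10, 6]
8: 0x4f (blk 4, set 0) → L1-HIT  vc=[10, 6]
9: 0x64 (blk 6, set 0) → VC-HIT  vc=[10, 4]
10: 0x66 (blk 6, set 0) → L1-HIT  vc=[10, 4]
11: 0xa7 (blk 10, set 0) → VC-HIT  vc=[6, 4]
12: 0xae (blk 10, set 0) → L1-HIT  vc=[6, 4]
13: 0x6d (blk 6, set 0) → VC-HIT  vc=[10, 4]

MISSES = 3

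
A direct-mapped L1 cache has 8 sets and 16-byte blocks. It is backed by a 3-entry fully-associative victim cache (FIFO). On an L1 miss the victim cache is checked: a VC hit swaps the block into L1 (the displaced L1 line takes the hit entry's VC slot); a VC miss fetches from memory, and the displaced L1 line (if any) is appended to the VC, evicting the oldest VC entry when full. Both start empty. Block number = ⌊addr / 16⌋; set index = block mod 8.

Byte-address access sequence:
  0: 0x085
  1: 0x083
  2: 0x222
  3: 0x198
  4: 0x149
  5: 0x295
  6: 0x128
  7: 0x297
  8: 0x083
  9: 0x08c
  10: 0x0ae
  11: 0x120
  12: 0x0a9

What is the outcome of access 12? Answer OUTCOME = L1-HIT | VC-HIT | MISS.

0: 0x85 (blk 8, set 0) → MISS  vc=[]
1: 0x83 (blk 8, set 0) → L1-HIT  vc=[]
2: 0x222 (blk 34, set 2) → MISS  vc=[]
3: 0x198 (blk 25, set 1) → MISS  vc=[]
4: 0x149 (blk 20, set 4) → MISS  vc=[]
5: 0x295 (blk 41, set 1) → MISS  vc=[25]
6: 0x128 (blk 18, set 2) → MISS  vc=[25, 34]
7: 0x297 (blk 41, set 1) → L1-HIT  vc=[25, 34]
8: 0x83 (blk 8, set 0) → L1-HIT  vc=[25, 34]
9: 0x8c (blk 8, set 0) → L1-HIT  vc=[25, 34]
10: 0xae (blk 10, set 2) → MISS  vc=[25, 34, 18]
11: 0x120 (blk 18, set 2) → VC-HIT  vc=[25, 34, 10]
12: 0xa9 (blk 10, set 2) → VC-HIT  vc=[25, 34, 18]

OUTCOME = VC-HIT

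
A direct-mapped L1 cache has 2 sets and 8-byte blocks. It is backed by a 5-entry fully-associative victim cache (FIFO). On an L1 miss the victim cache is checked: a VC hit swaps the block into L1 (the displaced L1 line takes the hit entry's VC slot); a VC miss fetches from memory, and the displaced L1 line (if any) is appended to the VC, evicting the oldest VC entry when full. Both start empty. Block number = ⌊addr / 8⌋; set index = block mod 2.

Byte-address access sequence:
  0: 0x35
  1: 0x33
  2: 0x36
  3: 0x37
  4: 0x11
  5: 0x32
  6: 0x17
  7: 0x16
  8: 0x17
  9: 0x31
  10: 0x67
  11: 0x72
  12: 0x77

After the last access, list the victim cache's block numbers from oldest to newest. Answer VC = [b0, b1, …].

#0 0x35→b6/s0 MISS; vc=[]
#1 0x33→b6/s0 L1-HIT; vc=[]
#2 0x36→b6/s0 L1-HIT; vc=[]
#3 0x37→b6/s0 L1-HIT; vc=[]
#4 0x11→b2/s0 MISS; vc=[6]
#5 0x32→b6/s0 VC-HIT; vc=[2]
#6 0x17→b2/s0 VC-HIT; vc=[6]
#7 0x16→b2/s0 L1-HIT; vc=[6]
#8 0x17→b2/s0 L1-HIT; vc=[6]
#9 0x31→b6/s0 VC-HIT; vc=[2]
#10 0x67→b12/s0 MISS; vc=[2,6]
#11 0x72→b14/s0 MISS; vc=[2,6,12]
#12 0x77→b14/s0 L1-HIT; vc=[2,6,12]

VC = [2, 6, 12]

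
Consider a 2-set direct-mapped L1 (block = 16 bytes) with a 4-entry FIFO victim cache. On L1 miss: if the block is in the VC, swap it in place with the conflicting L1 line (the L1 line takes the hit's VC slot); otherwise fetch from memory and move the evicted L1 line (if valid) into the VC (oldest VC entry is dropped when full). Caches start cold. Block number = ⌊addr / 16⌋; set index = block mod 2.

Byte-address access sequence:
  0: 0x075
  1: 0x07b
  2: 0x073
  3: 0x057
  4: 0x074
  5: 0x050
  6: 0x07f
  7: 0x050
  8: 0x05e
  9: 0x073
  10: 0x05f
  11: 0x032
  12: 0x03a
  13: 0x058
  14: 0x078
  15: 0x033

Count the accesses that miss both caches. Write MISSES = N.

  [0] addr=0x75 blk=7 s=1: MISS | VC []
  [1] addr=0x7b blk=7 s=1: L1-HIT | VC []
  [2] addr=0x73 blk=7 s=1: L1-HIT | VC []
  [3] addr=0x57 blk=5 s=1: MISS | VC [7]
  [4] addr=0x74 blk=7 s=1: VC-HIT | VC [5]
  [5] addr=0x50 blk=5 s=1: VC-HIT | VC [7]
  [6] addr=0x7f blk=7 s=1: VC-HIT | VC [5]
  [7] addr=0x50 blk=5 s=1: VC-HIT | VC [7]
  [8] addr=0x5e blk=5 s=1: L1-HIT | VC [7]
  [9] addr=0x73 blk=7 s=1: VC-HIT | VC [5]
  [10] addr=0x5f blk=5 s=1: VC-HIT | VC [7]
  [11] addr=0x32 blk=3 s=1: MISS | VC [7, 5]
  [12] addr=0x3a blk=3 s=1: L1-HIT | VC [7, 5]
  [13] addr=0x58 blk=5 s=1: VC-HIT | VC [7, 3]
  [14] addr=0x78 blk=7 s=1: VC-HIT | VC [5, 3]
  [15] addr=0x33 blk=3 s=1: VC-HIT | VC [5, 7]

MISSES = 3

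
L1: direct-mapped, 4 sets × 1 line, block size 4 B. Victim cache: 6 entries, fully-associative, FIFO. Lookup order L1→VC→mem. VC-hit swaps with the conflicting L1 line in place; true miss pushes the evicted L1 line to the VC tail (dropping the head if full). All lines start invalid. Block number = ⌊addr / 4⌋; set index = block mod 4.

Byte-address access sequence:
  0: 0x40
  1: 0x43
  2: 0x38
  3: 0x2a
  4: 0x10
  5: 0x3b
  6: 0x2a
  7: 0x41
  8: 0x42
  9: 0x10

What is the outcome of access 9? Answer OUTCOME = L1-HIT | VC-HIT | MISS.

OUTCOME = VC-HIT

  [0] addr=0x40 blk=16 s=0: MISS | VC []
  [1] addr=0x43 blk=16 s=0: L1-HIT | VC []
  [2] addr=0x38 blk=14 s=2: MISS | VC []
  [3] addr=0x2a blk=10 s=2: MISS | VC [14]
  [4] addr=0x10 blk=4 s=0: MISS | VC [14, 16]
  [5] addr=0x3b blk=14 s=2: VC-HIT | VC [10, 16]
  [6] addr=0x2a blk=10 s=2: VC-HIT | VC [14, 16]
  [7] addr=0x41 blk=16 s=0: VC-HIT | VC [14, 4]
  [8] addr=0x42 blk=16 s=0: L1-HIT | VC [14, 4]
  [9] addr=0x10 blk=4 s=0: VC-HIT | VC [14, 16]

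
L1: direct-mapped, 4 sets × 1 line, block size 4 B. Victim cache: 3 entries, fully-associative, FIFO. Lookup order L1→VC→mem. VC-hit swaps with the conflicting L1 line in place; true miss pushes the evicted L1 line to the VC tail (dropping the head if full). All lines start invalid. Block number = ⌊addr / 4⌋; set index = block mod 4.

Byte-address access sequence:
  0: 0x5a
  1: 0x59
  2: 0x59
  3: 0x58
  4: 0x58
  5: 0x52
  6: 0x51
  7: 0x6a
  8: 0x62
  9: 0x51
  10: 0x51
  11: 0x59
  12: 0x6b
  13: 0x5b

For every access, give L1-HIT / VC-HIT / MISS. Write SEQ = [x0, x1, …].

SEQ = [MISS, L1-HIT, L1-HIT, L1-HIT, L1-HIT, MISS, L1-HIT, MISS, MISS, VC-HIT, L1-HIT, VC-HIT, VC-HIT, VC-HIT]

#0 0x5a→b22/s2 MISS; vc=[]
#1 0x59→b22/s2 L1-HIT; vc=[]
#2 0x59→b22/s2 L1-HIT; vc=[]
#3 0x58→b22/s2 L1-HIT; vc=[]
#4 0x58→b22/s2 L1-HIT; vc=[]
#5 0x52→b20/s0 MISS; vc=[]
#6 0x51→b20/s0 L1-HIT; vc=[]
#7 0x6a→b26/s2 MISS; vc=[22]
#8 0x62→b24/s0 MISS; vc=[22,20]
#9 0x51→b20/s0 VC-HIT; vc=[22,24]
#10 0x51→b20/s0 L1-HIT; vc=[22,24]
#11 0x59→b22/s2 VC-HIT; vc=[26,24]
#12 0x6b→b26/s2 VC-HIT; vc=[22,24]
#13 0x5b→b22/s2 VC-HIT; vc=[26,24]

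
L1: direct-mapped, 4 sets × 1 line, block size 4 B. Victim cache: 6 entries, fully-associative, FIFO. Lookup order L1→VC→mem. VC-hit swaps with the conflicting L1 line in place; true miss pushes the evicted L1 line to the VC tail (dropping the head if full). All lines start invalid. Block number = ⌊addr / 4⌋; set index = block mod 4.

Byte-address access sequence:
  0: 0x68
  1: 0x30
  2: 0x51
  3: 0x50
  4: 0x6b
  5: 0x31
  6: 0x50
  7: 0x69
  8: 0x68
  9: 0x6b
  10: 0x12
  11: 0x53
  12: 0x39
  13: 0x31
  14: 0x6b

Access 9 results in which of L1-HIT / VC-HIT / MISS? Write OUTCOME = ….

#0 0x68→b26/s2 MISS; vc=[]
#1 0x30→b12/s0 MISS; vc=[]
#2 0x51→b20/s0 MISS; vc=[12]
#3 0x50→b20/s0 L1-HIT; vc=[12]
#4 0x6b→b26/s2 L1-HIT; vc=[12]
#5 0x31→b12/s0 VC-HIT; vc=[20]
#6 0x50→b20/s0 VC-HIT; vc=[12]
#7 0x69→b26/s2 L1-HIT; vc=[12]
#8 0x68→b26/s2 L1-HIT; vc=[12]
#9 0x6b→b26/s2 L1-HIT; vc=[12]
#10 0x12→b4/s0 MISS; vc=[12,20]
#11 0x53→b20/s0 VC-HIT; vc=[12,4]
#12 0x39→b14/s2 MISS; vc=[12,4,26]
#13 0x31→b12/s0 VC-HIT; vc=[20,4,26]
#14 0x6b→b26/s2 VC-HIT; vc=[20,4,14]

OUTCOME = L1-HIT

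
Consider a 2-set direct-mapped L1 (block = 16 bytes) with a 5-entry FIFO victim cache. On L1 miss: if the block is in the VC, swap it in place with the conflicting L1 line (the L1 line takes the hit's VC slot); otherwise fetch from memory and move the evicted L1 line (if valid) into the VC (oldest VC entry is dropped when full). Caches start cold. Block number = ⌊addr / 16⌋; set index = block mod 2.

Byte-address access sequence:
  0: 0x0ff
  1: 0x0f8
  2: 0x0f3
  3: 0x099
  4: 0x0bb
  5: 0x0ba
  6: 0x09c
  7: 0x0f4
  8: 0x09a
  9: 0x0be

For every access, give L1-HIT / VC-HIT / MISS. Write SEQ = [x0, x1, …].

SEQ = [MISS, L1-HIT, L1-HIT, MISS, MISS, L1-HIT, VC-HIT, VC-HIT, VC-HIT, VC-HIT]

0: 0xff (blk 15, set 1) → MISS  vc=[]
1: 0xf8 (blk 15, set 1) → L1-HIT  vc=[]
2: 0xf3 (blk 15, set 1) → L1-HIT  vc=[]
3: 0x99 (blk 9, set 1) → MISS  vc=[15]
4: 0xbb (blk 11, set 1) → MISS  vc=[15, 9]
5: 0xba (blk 11, set 1) → L1-HIT  vc=[15, 9]
6: 0x9c (blk 9, set 1) → VC-HIT  vc=[15, 11]
7: 0xf4 (blk 15, set 1) → VC-HIT  vc=[9, 11]
8: 0x9a (blk 9, set 1) → VC-HIT  vc=[15, 11]
9: 0xbe (blk 11, set 1) → VC-HIT  vc=[15, 9]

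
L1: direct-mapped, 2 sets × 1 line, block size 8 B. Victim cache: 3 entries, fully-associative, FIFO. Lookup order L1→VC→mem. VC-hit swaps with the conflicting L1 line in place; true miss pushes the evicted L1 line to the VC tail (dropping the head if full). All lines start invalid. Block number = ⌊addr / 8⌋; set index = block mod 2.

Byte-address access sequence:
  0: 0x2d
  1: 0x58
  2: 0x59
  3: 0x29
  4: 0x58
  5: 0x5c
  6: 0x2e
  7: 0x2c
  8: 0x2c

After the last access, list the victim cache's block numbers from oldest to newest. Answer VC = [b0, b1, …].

  [0] addr=0x2d blk=5 s=1: MISS | VC []
  [1] addr=0x58 blk=11 s=1: MISS | VC [5]
  [2] addr=0x59 blk=11 s=1: L1-HIT | VC [5]
  [3] addr=0x29 blk=5 s=1: VC-HIT | VC [11]
  [4] addr=0x58 blk=11 s=1: VC-HIT | VC [5]
  [5] addr=0x5c blk=11 s=1: L1-HIT | VC [5]
  [6] addr=0x2e blk=5 s=1: VC-HIT | VC [11]
  [7] addr=0x2c blk=5 s=1: L1-HIT | VC [11]
  [8] addr=0x2c blk=5 s=1: L1-HIT | VC [11]

VC = [11]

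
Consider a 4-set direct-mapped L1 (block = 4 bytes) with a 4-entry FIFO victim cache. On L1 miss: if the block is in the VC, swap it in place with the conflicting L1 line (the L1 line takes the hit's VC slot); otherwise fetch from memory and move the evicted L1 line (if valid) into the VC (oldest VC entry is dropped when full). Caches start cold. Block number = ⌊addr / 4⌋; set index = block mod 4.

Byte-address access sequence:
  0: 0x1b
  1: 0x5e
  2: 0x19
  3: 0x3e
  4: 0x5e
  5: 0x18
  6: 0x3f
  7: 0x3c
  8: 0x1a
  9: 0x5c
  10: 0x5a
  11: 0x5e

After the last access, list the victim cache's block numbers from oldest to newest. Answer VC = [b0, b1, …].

  [0] addr=0x1b blk=6 s=2: MISS | VC []
  [1] addr=0x5e blk=23 s=3: MISS | VC []
  [2] addr=0x19 blk=6 s=2: L1-HIT | VC []
  [3] addr=0x3e blk=15 s=3: MISS | VC [23]
  [4] addr=0x5e blk=23 s=3: VC-HIT | VC [15]
  [5] addr=0x18 blk=6 s=2: L1-HIT | VC [15]
  [6] addr=0x3f blk=15 s=3: VC-HIT | VC [23]
  [7] addr=0x3c blk=15 s=3: L1-HIT | VC [23]
  [8] addr=0x1a blk=6 s=2: L1-HIT | VC [23]
  [9] addr=0x5c blk=23 s=3: VC-HIT | VC [15]
  [10] addr=0x5a blk=22 s=2: MISS | VC [15, 6]
  [11] addr=0x5e blk=23 s=3: L1-HIT | VC [15, 6]

VC = [15, 6]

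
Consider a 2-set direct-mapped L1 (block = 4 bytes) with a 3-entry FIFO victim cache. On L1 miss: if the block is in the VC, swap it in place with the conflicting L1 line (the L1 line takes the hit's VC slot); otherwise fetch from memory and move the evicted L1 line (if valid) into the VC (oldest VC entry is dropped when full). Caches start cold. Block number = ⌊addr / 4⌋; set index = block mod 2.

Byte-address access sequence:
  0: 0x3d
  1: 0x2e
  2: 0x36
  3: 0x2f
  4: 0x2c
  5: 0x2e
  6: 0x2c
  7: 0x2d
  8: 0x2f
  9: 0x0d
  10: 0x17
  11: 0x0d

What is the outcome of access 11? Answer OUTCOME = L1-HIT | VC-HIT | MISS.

OUTCOME = VC-HIT

0: 0x3d (blk 15, set 1) → MISS  vc=[]
1: 0x2e (blk 11, set 1) → MISS  vc=[15]
2: 0x36 (blk 13, set 1) → MISS  vc=[15, 11]
3: 0x2f (blk 11, set 1) → VC-HIT  vc=[15, 13]
4: 0x2c (blk 11, set 1) → L1-HIT  vc=[15, 13]
5: 0x2e (blk 11, set 1) → L1-HIT  vc=[15, 13]
6: 0x2c (blk 11, set 1) → L1-HIT  vc=[15, 13]
7: 0x2d (blk 11, set 1) → L1-HIT  vc=[15, 13]
8: 0x2f (blk 11, set 1) → L1-HIT  vc=[15, 13]
9: 0xd (blk 3, set 1) → MISS  vc=[15, 13, 11]
10: 0x17 (blk 5, set 1) → MISS  vc=[13, 11, 3]
11: 0xd (blk 3, set 1) → VC-HIT  vc=[13, 11, 5]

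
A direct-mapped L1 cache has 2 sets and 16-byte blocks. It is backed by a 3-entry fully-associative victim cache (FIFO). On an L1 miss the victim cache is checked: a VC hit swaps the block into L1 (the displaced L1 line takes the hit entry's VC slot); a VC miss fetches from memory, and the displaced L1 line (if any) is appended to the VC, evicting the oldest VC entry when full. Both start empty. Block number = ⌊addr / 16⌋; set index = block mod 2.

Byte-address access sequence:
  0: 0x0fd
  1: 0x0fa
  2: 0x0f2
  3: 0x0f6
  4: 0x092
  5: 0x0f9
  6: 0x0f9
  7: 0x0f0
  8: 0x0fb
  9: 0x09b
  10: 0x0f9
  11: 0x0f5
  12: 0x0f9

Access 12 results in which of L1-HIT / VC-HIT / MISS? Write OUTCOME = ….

0: 0xfd (blk 15, set 1) → MISS  vc=[]
1: 0xfa (blk 15, set 1) → L1-HIT  vc=[]
2: 0xf2 (blk 15, set 1) → L1-HIT  vc=[]
3: 0xf6 (blk 15, set 1) → L1-HIT  vc=[]
4: 0x92 (blk 9, set 1) → MISS  vc=[15]
5: 0xf9 (blk 15, set 1) → VC-HIT  vc=[9]
6: 0xf9 (blk 15, set 1) → L1-HIT  vc=[9]
7: 0xf0 (blk 15, set 1) → L1-HIT  vc=[9]
8: 0xfb (blk 15, set 1) → L1-HIT  vc=[9]
9: 0x9b (blk 9, set 1) → VC-HIT  vc=[15]
10: 0xf9 (blk 15, set 1) → VC-HIT  vc=[9]
11: 0xf5 (blk 15, set 1) → L1-HIT  vc=[9]
12: 0xf9 (blk 15, set 1) → L1-HIT  vc=[9]

OUTCOME = L1-HIT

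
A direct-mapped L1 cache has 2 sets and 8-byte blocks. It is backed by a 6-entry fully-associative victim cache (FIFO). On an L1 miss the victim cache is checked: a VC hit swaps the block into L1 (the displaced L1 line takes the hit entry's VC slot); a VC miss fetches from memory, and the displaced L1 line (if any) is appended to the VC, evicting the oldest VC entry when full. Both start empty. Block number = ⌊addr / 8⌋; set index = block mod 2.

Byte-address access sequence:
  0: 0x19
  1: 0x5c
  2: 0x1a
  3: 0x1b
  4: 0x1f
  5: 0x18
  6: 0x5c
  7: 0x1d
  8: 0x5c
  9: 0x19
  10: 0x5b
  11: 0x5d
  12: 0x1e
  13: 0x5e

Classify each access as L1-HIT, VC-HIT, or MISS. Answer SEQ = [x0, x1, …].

SEQ = [MISS, MISS, VC-HIT, L1-HIT, L1-HIT, L1-HIT, VC-HIT, VC-HIT, VC-HIT, VC-HIT, VC-HIT, L1-HIT, VC-HIT, VC-HIT]

  [0] addr=0x19 blk=3 s=1: MISS | VC []
  [1] addr=0x5c blk=11 s=1: MISS | VC [3]
  [2] addr=0x1a blk=3 s=1: VC-HIT | VC [11]
  [3] addr=0x1b blk=3 s=1: L1-HIT | VC [11]
  [4] addr=0x1f blk=3 s=1: L1-HIT | VC [11]
  [5] addr=0x18 blk=3 s=1: L1-HIT | VC [11]
  [6] addr=0x5c blk=11 s=1: VC-HIT | VC [3]
  [7] addr=0x1d blk=3 s=1: VC-HIT | VC [11]
  [8] addr=0x5c blk=11 s=1: VC-HIT | VC [3]
  [9] addr=0x19 blk=3 s=1: VC-HIT | VC [11]
  [10] addr=0x5b blk=11 s=1: VC-HIT | VC [3]
  [11] addr=0x5d blk=11 s=1: L1-HIT | VC [3]
  [12] addr=0x1e blk=3 s=1: VC-HIT | VC [11]
  [13] addr=0x5e blk=11 s=1: VC-HIT | VC [3]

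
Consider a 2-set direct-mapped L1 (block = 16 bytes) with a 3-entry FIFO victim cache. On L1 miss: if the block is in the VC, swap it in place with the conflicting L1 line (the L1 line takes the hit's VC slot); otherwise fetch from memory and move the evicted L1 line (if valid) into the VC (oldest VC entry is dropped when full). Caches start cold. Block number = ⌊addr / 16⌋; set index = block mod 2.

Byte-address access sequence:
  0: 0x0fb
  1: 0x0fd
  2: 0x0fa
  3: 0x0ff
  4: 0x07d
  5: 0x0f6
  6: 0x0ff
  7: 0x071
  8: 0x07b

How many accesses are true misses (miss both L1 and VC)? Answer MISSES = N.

#0 0xfb→b15/s1 MISS; vc=[]
#1 0xfd→b15/s1 L1-HIT; vc=[]
#2 0xfa→b15/s1 L1-HIT; vc=[]
#3 0xff→b15/s1 L1-HIT; vc=[]
#4 0x7d→b7/s1 MISS; vc=[15]
#5 0xf6→b15/s1 VC-HIT; vc=[7]
#6 0xff→b15/s1 L1-HIT; vc=[7]
#7 0x71→b7/s1 VC-HIT; vc=[15]
#8 0x7b→b7/s1 L1-HIT; vc=[15]

MISSES = 2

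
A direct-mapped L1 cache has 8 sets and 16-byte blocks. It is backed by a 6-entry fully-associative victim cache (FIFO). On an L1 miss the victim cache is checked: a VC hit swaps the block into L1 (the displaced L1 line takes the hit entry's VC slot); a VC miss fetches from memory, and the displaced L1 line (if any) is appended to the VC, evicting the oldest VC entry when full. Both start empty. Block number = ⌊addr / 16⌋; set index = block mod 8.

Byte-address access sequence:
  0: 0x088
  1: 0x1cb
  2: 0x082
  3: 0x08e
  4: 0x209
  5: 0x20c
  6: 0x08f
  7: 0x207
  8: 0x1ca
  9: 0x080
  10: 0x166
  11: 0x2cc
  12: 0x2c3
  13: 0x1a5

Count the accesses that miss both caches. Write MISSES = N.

  [0] addr=0x88 blk=8 s=0: MISS | VC []
  [1] addr=0x1cb blk=28 s=4: MISS | VC []
  [2] addr=0x82 blk=8 s=0: L1-HIT | VC []
  [3] addr=0x8e blk=8 s=0: L1-HIT | VC []
  [4] addr=0x209 blk=32 s=0: MISS | VC [8]
  [5] addr=0x20c blk=32 s=0: L1-HIT | VC [8]
  [6] addr=0x8f blk=8 s=0: VC-HIT | VC [32]
  [7] addr=0x207 blk=32 s=0: VC-HIT | VC [8]
  [8] addr=0x1ca blk=28 s=4: L1-HIT | VC [8]
  [9] addr=0x80 blk=8 s=0: VC-HIT | VC [32]
  [10] addr=0x166 blk=22 s=6: MISS | VC [32]
  [11] addr=0x2cc blk=44 s=4: MISS | VC [32, 28]
  [12] addr=0x2c3 blk=44 s=4: L1-HIT | VC [32, 28]
  [13] addr=0x1a5 blk=26 s=2: MISS | VC [32, 28]

MISSES = 6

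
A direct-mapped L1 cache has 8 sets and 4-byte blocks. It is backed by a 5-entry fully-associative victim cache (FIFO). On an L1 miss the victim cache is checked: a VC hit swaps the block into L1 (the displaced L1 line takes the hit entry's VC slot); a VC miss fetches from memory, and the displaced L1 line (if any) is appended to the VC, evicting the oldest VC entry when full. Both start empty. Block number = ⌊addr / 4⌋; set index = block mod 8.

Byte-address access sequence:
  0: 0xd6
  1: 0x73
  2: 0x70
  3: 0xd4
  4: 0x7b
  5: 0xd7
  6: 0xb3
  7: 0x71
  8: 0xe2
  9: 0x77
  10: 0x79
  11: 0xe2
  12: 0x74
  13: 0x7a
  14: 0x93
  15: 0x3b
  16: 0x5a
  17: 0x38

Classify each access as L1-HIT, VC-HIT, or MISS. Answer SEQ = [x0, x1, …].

#0 0xd6→b53/s5 MISS; vc=[]
#1 0x73→b28/s4 MISS; vc=[]
#2 0x70→b28/s4 L1-HIT; vc=[]
#3 0xd4→b53/s5 L1-HIT; vc=[]
#4 0x7b→b30/s6 MISS; vc=[]
#5 0xd7→b53/s5 L1-HIT; vc=[]
#6 0xb3→b44/s4 MISS; vc=[28]
#7 0x71→b28/s4 VC-HIT; vc=[44]
#8 0xe2→b56/s0 MISS; vc=[44]
#9 0x77→b29/s5 MISS; vc=[44,53]
#10 0x79→b30/s6 L1-HIT; vc=[44,53]
#11 0xe2→b56/s0 L1-HIT; vc=[44,53]
#12 0x74→b29/s5 L1-HIT; vc=[44,53]
#13 0x7a→b30/s6 L1-HIT; vc=[44,53]
#14 0x93→b36/s4 MISS; vc=[44,53,28]
#15 0x3b→b14/s6 MISS; vc=[44,53,28,30]
#16 0x5a→b22/s6 MISS; vc=[44,53,28,30,14]
#17 0x38→b14/s6 VC-HIT; vc=[44,53,28,30,22]

SEQ = [MISS, MISS, L1-HIT, L1-HIT, MISS, L1-HIT, MISS, VC-HIT, MISS, MISS, L1-HIT, L1-HIT, L1-HIT, L1-HIT, MISS, MISS, MISS, VC-HIT]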